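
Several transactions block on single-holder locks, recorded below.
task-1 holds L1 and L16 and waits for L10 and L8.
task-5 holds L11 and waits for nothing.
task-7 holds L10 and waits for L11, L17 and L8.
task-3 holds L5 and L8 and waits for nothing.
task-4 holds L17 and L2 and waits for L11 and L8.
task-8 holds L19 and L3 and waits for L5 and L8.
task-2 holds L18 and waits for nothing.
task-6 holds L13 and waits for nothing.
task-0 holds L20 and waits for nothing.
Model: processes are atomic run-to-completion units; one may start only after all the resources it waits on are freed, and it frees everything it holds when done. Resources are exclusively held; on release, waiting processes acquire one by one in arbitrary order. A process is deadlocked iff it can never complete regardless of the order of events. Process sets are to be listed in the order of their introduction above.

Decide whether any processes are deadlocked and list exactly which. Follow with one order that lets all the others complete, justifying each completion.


No process is deadlocked.
Key observation: although several processes wait, no cycle exists — each chain bottoms out at a free runner.
A valid finishing order for the others: task-3, task-8, task-6, task-5, task-2, task-4, task-7, task-1, task-0.
Verifying each step:
  run task-3 (it waits on nothing); releases L5 and L8
  task-8: everything it awaited (L5 and L8) is free; runs, freeing L19 and L3
  run task-6 (it waits on nothing); releases L13
  run task-5 (it waits on nothing); releases L11
  run task-2 (it waits on nothing); releases L18
  task-4: everything it awaited (L11 and L8) is free; runs, freeing L17 and L2
  task-7: everything it awaited (L11, L17 and L8) is free; runs, freeing L10
  task-1: everything it awaited (L10 and L8) is free; runs, freeing L1 and L16
  run task-0 (it waits on nothing); releases L20


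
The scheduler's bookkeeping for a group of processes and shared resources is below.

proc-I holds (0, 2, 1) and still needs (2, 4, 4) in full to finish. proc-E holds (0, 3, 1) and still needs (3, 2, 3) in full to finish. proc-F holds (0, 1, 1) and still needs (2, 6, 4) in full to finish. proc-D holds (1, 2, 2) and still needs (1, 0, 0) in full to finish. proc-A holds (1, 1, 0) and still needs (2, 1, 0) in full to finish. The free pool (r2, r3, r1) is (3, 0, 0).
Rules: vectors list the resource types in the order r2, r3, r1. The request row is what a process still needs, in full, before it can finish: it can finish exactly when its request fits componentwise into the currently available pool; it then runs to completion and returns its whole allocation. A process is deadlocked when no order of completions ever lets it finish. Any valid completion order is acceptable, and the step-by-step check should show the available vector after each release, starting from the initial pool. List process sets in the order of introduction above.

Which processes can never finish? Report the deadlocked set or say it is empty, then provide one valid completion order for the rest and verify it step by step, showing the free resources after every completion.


Deadlocked: proc-I, proc-E and proc-F.
Key observation: once proc-D, proc-A finish, the pool peaks at (5, 3, 2) — and every remaining process still needs more r1 than that.
One completion order for the rest: proc-D, proc-A. Walking it through:
  pool = (3, 0, 0)
  proc-D needs (1, 0, 0) <= (3, 0, 0) -> finishes; pool += (1, 2, 2) = (4, 2, 2)
  proc-A needs (2, 1, 0) <= (4, 2, 2) -> finishes; pool += (1, 1, 0) = (5, 3, 2)
The blocked processes can never fit:
  proc-I cannot run: need (2, 4, 4) vs free (5, 3, 2) (insufficient r3 and r1)
  proc-E cannot run: need (3, 2, 3) vs free (5, 3, 2) (insufficient r1)
  proc-F cannot run: need (2, 6, 4) vs free (5, 3, 2) (insufficient r3 and r1)


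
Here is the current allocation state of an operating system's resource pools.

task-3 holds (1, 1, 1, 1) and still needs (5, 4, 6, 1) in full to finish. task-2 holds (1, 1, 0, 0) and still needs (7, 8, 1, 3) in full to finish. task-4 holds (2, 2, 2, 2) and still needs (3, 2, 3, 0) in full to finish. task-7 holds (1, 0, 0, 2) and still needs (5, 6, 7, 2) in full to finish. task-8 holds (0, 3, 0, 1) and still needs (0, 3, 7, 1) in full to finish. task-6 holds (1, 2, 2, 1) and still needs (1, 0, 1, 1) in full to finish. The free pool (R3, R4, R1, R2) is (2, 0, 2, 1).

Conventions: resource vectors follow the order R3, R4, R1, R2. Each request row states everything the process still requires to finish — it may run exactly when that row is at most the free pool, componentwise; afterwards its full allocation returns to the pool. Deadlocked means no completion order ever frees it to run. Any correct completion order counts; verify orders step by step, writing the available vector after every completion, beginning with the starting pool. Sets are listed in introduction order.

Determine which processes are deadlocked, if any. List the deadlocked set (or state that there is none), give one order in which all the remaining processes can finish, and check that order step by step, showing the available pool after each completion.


Nothing here is deadlocked.
Key observation: task-6 fits the free pool immediately, and its release cascades until everyone finishes.
A valid finishing order for the others: task-6, task-4, task-3, task-8, task-7, task-2. Step-by-step check:
  pool = (2, 0, 2, 1)
  run task-6 (needs (1, 0, 1, 1), free (2, 0, 2, 1)); after release of (1, 2, 2, 1) the pool is (3, 2, 4, 2)
  run task-4 (needs (3, 2, 3, 0), free (3, 2, 4, 2)); after release of (2, 2, 2, 2) the pool is (5, 4, 6, 4)
  run task-3 (needs (5, 4, 6, 1), free (5, 4, 6, 4)); after release of (1, 1, 1, 1) the pool is (6, 5, 7, 5)
  run task-8 (needs (0, 3, 7, 1), free (6, 5, 7, 5)); after release of (0, 3, 0, 1) the pool is (6, 8, 7, 6)
  run task-7 (needs (5, 6, 7, 2), free (6, 8, 7, 6)); after release of (1, 0, 0, 2) the pool is (7, 8, 7, 8)
  run task-2 (needs (7, 8, 1, 3), free (7, 8, 7, 8)); after release of (1, 1, 0, 0) the pool is (8, 9, 7, 8)


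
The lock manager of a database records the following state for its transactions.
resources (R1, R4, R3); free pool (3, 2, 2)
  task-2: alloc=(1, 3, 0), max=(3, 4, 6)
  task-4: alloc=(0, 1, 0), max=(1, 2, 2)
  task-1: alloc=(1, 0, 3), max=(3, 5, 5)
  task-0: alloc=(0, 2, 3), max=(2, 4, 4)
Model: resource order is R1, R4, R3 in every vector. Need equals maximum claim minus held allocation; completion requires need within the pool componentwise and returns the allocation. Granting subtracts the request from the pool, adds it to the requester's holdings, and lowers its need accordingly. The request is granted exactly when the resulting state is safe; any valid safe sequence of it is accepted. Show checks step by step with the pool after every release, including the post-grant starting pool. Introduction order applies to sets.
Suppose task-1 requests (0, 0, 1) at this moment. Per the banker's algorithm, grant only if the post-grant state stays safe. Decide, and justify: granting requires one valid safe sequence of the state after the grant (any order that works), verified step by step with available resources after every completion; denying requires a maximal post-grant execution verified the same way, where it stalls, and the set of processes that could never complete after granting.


GRANT: granting preserves safety; a valid post-grant sequence is task-0, task-4, task-1, task-2.
Key observation: with (3, 2, 1) left after the transfer, task-0 can run at once — the state stays safe.
Verifying the post-grant state step by step:
  pool = (3, 2, 1)
  task-0 needs (2, 2, 1) <= (3, 2, 1) -> finishes; pool += (0, 2, 3) = (3, 4, 4)
  task-4 needs (1, 1, 2) <= (3, 4, 4) -> finishes; pool += (0, 1, 0) = (3, 5, 4)
  task-1 needs (2, 5, 1) <= (3, 5, 4) -> finishes; pool += (1, 0, 4) = (4, 5, 8)
  task-2 needs (2, 1, 6) <= (4, 5, 8) -> finishes; pool += (1, 3, 0) = (5, 8, 8)


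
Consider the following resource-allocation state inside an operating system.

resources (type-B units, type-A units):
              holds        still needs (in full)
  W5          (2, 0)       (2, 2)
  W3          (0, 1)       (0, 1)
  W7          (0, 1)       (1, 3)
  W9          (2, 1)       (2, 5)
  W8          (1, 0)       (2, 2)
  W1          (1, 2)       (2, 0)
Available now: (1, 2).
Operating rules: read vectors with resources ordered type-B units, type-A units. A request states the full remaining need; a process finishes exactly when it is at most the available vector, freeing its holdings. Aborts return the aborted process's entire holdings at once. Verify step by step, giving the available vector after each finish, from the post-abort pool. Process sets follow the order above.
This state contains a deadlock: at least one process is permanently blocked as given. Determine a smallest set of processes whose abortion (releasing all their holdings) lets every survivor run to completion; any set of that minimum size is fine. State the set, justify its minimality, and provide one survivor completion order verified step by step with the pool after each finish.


Minimum abort set: W9.
Key observation: W8 had no path to completion before; after the abort of W9 ((2, 1) returned), step 1 is where it fits.
Minimality: the empty abort set fails — the state is deadlocked as it stands.
One survivor order: W8, W7, W1, W5, W3. Check, step by step (post-abort pool first):
  pool = (3, 3)
  W8: need (2, 2) fits (3, 3); releases (1, 0), pool now (4, 3)
  W7: need (1, 3) fits (4, 3); releases (0, 1), pool now (4, 4)
  W1: need (2, 0) fits (4, 4); releases (1, 2), pool now (5, 6)
  W5: need (2, 2) fits (5, 6); releases (2, 0), pool now (7, 6)
  W3: need (0, 1) fits (7, 6); releases (0, 1), pool now (7, 7)


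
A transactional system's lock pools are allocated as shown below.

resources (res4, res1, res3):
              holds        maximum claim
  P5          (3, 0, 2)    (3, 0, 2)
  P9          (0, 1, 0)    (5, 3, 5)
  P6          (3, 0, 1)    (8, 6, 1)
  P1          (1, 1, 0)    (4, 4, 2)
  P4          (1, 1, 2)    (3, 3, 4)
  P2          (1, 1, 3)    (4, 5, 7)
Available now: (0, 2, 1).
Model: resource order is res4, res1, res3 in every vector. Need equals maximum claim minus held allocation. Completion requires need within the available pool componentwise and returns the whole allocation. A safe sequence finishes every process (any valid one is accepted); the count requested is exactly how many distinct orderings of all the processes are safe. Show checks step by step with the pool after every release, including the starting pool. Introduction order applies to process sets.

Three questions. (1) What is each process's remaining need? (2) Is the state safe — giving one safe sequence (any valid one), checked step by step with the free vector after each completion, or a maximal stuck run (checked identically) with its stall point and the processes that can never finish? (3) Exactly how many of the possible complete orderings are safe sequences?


(1) Remaining need (order res4, res1, res3):
  P5: (0, 0, 0)
  P9: (5, 2, 5)
  P6: (5, 6, 0)
  P1: (3, 3, 2)
  P4: (2, 2, 2)
  P2: (3, 4, 4)
(2) SAFE, for example via the order P5, P4, P1, P2, P9, P6.
Key observation: the order's first zero-slack moment is P4 ((2, 2, 2) needed, (3, 2, 3) free — a requested resource with nothing to spare).
Verifying each step:
  pool = (0, 2, 1)
  P5 needs (0, 0, 0) <= (0, 2, 1) -> finishes; pool += (3, 0, 2) = (3, 2, 3)
  P4 needs (2, 2, 2) <= (3, 2, 3) -> finishes; pool += (1, 1, 2) = (4, 3, 5)
  P1 needs (3, 3, 2) <= (4, 3, 5) -> finishes; pool += (1, 1, 0) = (5, 4, 5)
  P2 needs (3, 4, 4) <= (5, 4, 5) -> finishes; pool += (1, 1, 3) = (6, 5, 8)
  P9 needs (5, 2, 5) <= (6, 5, 8) -> finishes; pool += (0, 1, 0) = (6, 6, 8)
  P6 needs (5, 6, 0) <= (6, 6, 8) -> finishes; pool += (3, 0, 1) = (9, 6, 9)
(3) Exactly 2 of the possible complete orderings are safe sequences.


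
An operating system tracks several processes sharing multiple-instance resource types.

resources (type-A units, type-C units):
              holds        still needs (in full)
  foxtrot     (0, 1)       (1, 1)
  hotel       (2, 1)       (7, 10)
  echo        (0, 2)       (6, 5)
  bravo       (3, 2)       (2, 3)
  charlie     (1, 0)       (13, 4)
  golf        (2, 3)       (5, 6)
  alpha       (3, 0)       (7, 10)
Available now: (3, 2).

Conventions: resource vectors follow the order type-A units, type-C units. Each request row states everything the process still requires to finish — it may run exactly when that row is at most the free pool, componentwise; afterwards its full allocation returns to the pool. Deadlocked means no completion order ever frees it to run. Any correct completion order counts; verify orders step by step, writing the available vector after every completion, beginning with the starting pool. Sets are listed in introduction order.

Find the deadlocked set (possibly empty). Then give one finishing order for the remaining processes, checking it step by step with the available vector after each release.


The deadlocked set is empty.
Key observation: foxtrot can run right away; the returned allocation unlocks the remaining processes in turn.
One completion order for the rest: foxtrot, bravo, echo, golf, alpha, hotel, charlie. Check, step by step:
  pool = (3, 2)
  foxtrot: need (1, 1) fits (3, 2); releases (0, 1), pool now (3, 3)
  bravo: need (2, 3) fits (3, 3); releases (3, 2), pool now (6, 5)
  echo: need (6, 5) fits (6, 5); releases (0, 2), pool now (6, 7)
  golf: need (5, 6) fits (6, 7); releases (2, 3), pool now (8, 10)
  alpha: need (7, 10) fits (8, 10); releases (3, 0), pool now (11, 10)
  hotel: need (7, 10) fits (11, 10); releases (2, 1), pool now (13, 11)
  charlie: need (13, 4) fits (13, 11); releases (1, 0), pool now (14, 11)


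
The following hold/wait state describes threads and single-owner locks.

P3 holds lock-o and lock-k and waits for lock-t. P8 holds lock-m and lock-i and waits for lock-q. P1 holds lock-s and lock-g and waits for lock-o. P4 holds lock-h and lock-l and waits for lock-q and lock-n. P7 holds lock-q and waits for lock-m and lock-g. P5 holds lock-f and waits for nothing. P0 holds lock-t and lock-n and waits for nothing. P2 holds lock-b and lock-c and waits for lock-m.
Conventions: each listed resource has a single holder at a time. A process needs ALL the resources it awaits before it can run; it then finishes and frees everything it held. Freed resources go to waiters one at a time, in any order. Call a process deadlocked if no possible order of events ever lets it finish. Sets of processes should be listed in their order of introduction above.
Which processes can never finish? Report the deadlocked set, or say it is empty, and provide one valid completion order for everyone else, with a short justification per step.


Deadlocked: P8, P4, P7 and P2.
Key observation: the knot is the closed ring of waits P8 -> P7 -> P8; P4 and P2 wait into the deadlock from upstream.
A valid finishing order for the others: P0, P3, P1, P5.
Check, step by step:
  P0 waits on nothing -> runs at once and releases lock-t and lock-n
  P3: everything it awaited (lock-t) is free; runs, freeing lock-o and lock-k
  P1: everything it awaited (lock-o) is free; runs, freeing lock-s and lock-g
  P5 waits on nothing -> runs at once and releases lock-f


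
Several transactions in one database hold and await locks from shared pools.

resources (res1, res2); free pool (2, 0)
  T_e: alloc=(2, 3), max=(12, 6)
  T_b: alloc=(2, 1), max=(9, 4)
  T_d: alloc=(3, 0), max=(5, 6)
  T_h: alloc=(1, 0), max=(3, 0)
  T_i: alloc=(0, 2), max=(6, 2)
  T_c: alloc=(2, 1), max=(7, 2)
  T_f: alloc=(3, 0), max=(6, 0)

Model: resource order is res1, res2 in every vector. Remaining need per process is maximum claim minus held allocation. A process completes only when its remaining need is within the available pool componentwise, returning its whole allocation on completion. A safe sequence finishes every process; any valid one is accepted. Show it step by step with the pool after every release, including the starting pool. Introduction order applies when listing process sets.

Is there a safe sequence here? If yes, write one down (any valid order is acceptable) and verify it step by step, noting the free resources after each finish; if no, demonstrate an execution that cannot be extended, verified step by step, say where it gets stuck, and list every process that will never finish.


SAFE, for example via the order T_h, T_f, T_i, T_c, T_b, T_e, T_d.
Key observation: at T_h the run first touches a limit — (2, 0) against (2, 0), exact on a resource it actually requests.
Verifying each step:
  pool = (2, 0)
  T_h: need (2, 0) fits (2, 0); releases (1, 0), pool now (3, 0)
  T_f: need (3, 0) fits (3, 0); releases (3, 0), pool now (6, 0)
  T_i: need (6, 0) fits (6, 0); releases (0, 2), pool now (6, 2)
  T_c: need (5, 1) fits (6, 2); releases (2, 1), pool now (8, 3)
  T_b: need (7, 3) fits (8, 3); releases (2, 1), pool now (10, 4)
  T_e: need (10, 3) fits (10, 4); releases (2, 3), pool now (12, 7)
  T_d: need (2, 6) fits (12, 7); releases (3, 0), pool now (15, 7)


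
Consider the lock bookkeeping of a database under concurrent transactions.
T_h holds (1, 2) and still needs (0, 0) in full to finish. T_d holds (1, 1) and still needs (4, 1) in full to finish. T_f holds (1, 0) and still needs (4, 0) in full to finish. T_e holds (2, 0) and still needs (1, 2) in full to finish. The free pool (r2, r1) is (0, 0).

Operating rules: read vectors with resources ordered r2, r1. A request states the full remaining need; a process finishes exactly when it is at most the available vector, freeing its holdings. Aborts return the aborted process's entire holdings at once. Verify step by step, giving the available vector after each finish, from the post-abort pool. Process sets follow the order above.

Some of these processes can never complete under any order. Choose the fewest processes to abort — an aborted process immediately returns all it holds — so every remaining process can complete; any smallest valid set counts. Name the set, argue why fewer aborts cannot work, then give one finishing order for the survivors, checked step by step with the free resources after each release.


Abort T_f.
Key observation: the returned (1, 0) from T_f is what brings T_d — unrunnable before, under any order — into play at step 3.
No smaller set exists: with zero aborts the deadlock remains.
The survivors complete as T_h, T_e, T_d. Step-by-step check (starting from the post-abort pool):
  pool = (1, 0)
  run T_h (needs (0, 0), free (1, 0)); after release of (1, 2) the pool is (2, 2)
  run T_e (needs (1, 2), free (2, 2)); after release of (2, 0) the pool is (4, 2)
  run T_d (needs (4, 1), free (4, 2)); after release of (1, 1) the pool is (5, 3)


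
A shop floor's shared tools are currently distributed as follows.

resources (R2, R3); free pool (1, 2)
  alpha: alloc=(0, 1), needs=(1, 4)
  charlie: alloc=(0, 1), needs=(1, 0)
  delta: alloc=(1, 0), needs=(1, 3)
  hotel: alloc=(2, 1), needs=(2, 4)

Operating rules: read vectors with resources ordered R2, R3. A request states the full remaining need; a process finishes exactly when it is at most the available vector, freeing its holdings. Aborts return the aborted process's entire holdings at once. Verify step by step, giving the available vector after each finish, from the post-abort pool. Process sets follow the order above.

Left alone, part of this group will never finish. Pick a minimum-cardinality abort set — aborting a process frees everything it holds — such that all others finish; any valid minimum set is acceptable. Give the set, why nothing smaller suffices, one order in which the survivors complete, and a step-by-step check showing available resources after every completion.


The answer: abort alpha.
Key observation: hotel was stuck for good until alpha gave back (0, 1); in the order shown it finishes at step 3.
Minimality: the empty abort set fails — the state is deadlocked as it stands.
Survivors finish in the order: delta, charlie, hotel. Step-by-step check (pool after the aborts first):
  pool = (1, 3)
  delta: need (1, 3) fits (1, 3); releases (1, 0), pool now (2, 3)
  charlie: need (1, 0) fits (2, 3); releases (0, 1), pool now (2, 4)
  hotel: need (2, 4) fits (2, 4); releases (2, 1), pool now (4, 5)


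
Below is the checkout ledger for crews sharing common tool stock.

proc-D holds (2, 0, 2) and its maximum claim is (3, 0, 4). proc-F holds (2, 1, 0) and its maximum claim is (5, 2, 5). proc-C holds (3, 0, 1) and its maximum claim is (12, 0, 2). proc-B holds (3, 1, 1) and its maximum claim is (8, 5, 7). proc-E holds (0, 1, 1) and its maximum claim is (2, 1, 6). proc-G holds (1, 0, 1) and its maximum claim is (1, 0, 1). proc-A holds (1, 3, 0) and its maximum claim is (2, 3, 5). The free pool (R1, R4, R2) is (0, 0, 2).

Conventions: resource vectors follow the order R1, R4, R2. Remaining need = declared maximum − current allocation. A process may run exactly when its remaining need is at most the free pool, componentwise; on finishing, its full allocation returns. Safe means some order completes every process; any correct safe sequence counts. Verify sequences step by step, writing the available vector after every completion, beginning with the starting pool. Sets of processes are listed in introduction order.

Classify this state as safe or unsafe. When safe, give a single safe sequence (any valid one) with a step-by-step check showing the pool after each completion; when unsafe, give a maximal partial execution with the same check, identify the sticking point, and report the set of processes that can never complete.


SAFE, for example via the order proc-G, proc-D, proc-E, proc-A, proc-F, proc-B, proc-C.
Key observation: reading the order forward, proc-D is the first process whose need (1, 0, 2) meets the free pool (1, 0, 3) exactly on a resource it requests.
Check, step by step:
  pool = (0, 0, 2)
  run proc-G (needs (0, 0, 0), free (0, 0, 2)); after release of (1, 0, 1) the pool is (1, 0, 3)
  run proc-D (needs (1, 0, 2), free (1, 0, 3)); after release of (2, 0, 2) the pool is (3, 0, 5)
  run proc-E (needs (2, 0, 5), free (3, 0, 5)); after release of (0, 1, 1) the pool is (3, 1, 6)
  run proc-A (needs (1, 0, 5), free (3, 1, 6)); after release of (1, 3, 0) the pool is (4, 4, 6)
  run proc-F (needs (3, 1, 5), free (4, 4, 6)); after release of (2, 1, 0) the pool is (6, 5, 6)
  run proc-B (needs (5, 4, 6), free (6, 5, 6)); after release of (3, 1, 1) the pool is (9, 6, 7)
  run proc-C (needs (9, 0, 1), free (9, 6, 7)); after release of (3, 0, 1) the pool is (12, 6, 8)


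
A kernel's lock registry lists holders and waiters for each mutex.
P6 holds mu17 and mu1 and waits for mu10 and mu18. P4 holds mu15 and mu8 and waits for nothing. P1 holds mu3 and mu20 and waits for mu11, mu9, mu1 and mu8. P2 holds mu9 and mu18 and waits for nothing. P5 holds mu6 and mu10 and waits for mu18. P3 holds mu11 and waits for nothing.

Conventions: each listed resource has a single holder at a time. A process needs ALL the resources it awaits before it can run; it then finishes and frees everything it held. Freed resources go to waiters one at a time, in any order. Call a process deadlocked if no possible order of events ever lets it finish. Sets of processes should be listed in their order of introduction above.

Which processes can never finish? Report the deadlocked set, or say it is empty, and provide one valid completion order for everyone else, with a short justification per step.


Nothing here is deadlocked.
Key observation: every chain of waits terminates; starting from the processes that wait on nothing, all the rest unlock in turn.
The rest can finish in the order P2, P3, P5, P6, P4, P1.
Step-by-step check:
  P2: no waits; runs immediately, freeing mu9 and mu18
  P3: no waits; runs immediately, freeing mu11
  P5: everything it awaited (mu18) is free; runs, freeing mu6 and mu10
  P6: everything it awaited (mu10 and mu18) is free; runs, freeing mu17 and mu1
  P4: no waits; runs immediately, freeing mu15 and mu8
  P1: everything it awaited (mu11, mu9, mu1 and mu8) is free; runs, freeing mu3 and mu20


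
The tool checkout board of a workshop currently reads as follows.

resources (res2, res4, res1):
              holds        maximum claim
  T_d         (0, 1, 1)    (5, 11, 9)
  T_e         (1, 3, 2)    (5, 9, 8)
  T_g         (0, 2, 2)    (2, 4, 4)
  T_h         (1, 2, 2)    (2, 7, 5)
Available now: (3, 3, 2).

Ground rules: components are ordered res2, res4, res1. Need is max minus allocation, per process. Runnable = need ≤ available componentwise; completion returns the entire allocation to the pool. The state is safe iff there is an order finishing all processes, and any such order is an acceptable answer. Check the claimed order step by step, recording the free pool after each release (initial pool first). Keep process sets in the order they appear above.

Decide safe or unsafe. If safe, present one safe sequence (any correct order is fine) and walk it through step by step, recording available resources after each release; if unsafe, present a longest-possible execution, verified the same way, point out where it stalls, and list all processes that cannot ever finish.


The state is SAFE; one workable sequence: T_g, T_h, T_e, T_d.
Key observation: the first exact fit in this order is T_g — it needs (2, 2, 2) with (3, 3, 2) free, meeting a requested resource to the last unit.
Check, step by step:
  pool = (3, 3, 2)
  T_g needs (2, 2, 2) <= (3, 3, 2) -> finishes; pool += (0, 2, 2) = (3, 5, 4)
  T_h needs (1, 5, 3) <= (3, 5, 4) -> finishes; pool += (1, 2, 2) = (4, 7, 6)
  T_e needs (4, 6, 6) <= (4, 7, 6) -> finishes; pool += (1, 3, 2) = (5, 10, 8)
  T_d needs (5, 10, 8) <= (5, 10, 8) -> finishes; pool += (0, 1, 1) = (5, 11, 9)


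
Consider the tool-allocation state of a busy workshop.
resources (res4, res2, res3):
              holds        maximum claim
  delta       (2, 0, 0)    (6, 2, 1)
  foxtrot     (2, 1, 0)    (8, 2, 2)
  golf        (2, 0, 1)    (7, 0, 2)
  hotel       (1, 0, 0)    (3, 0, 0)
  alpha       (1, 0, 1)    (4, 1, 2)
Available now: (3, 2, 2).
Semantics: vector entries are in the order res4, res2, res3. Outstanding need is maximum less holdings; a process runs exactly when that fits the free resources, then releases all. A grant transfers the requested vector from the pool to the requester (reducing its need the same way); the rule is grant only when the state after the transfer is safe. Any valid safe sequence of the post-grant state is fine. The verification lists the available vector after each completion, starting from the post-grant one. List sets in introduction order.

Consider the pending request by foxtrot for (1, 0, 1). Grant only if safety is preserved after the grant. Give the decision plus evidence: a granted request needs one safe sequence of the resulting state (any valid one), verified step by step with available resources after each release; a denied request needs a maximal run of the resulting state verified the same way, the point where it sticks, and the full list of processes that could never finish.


GRANT — the state after the grant stays safe, e.g. via hotel, alpha, delta, foxtrot, golf.
Key observation: (2, 2, 1) free after granting still covers hotel first, and each release covers the next.
Verifying the post-grant state step by step:
  pool = (2, 2, 1)
  run hotel (needs (2, 0, 0), free (2, 2, 1)); after release of (1, 0, 0) the pool is (3, 2, 1)
  run alpha (needs (3, 1, 1), free (3, 2, 1)); after release of (1, 0, 1) the pool is (4, 2, 2)
  run delta (needs (4, 2, 1), free (4, 2, 2)); after release of (2, 0, 0) the pool is (6, 2, 2)
  run foxtrot (needs (5, 1, 1), free (6, 2, 2)); after release of (3, 1, 1) the pool is (9, 3, 3)
  run golf (needs (5, 0, 1), free (9, 3, 3)); after release of (2, 0, 1) the pool is (11, 3, 4)


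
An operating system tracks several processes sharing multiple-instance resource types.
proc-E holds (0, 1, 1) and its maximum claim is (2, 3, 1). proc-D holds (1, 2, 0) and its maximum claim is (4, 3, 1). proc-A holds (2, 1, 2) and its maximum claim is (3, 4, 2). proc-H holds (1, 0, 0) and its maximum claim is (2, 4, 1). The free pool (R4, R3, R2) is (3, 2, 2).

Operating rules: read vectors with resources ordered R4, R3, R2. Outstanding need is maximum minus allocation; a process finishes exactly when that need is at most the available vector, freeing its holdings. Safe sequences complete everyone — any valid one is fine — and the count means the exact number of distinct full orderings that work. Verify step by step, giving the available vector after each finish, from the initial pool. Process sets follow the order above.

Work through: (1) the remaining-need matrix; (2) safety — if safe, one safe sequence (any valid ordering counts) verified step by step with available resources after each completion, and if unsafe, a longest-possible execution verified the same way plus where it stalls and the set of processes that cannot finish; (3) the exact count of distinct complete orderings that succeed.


(1) Remaining need (order R4, R3, R2):
  proc-E: (2, 2, 0)
  proc-D: (3, 1, 1)
  proc-A: (1, 3, 0)
  proc-H: (1, 4, 1)
(2) SAFE. One safe sequence: proc-D, proc-E, proc-A, proc-H.
Key observation: proc-D is the earliest step where a requested resource binds exactly: need (3, 1, 1), pool (3, 2, 2) at its turn.
Walking it through:
  pool = (3, 2, 2)
  proc-D needs (3, 1, 1) <= (3, 2, 2) -> finishes; pool += (1, 2, 0) = (4, 4, 2)
  proc-E needs (2, 2, 0) <= (4, 4, 2) -> finishes; pool += (0, 1, 1) = (4, 5, 3)
  proc-A needs (1, 3, 0) <= (4, 5, 3) -> finishes; pool += (2, 1, 2) = (6, 6, 5)
  proc-H needs (1, 4, 1) <= (6, 6, 5) -> finishes; pool += (1, 0, 0) = (7, 6, 5)
(3) The exact count: 10 of the possible complete orderings are safe sequences.


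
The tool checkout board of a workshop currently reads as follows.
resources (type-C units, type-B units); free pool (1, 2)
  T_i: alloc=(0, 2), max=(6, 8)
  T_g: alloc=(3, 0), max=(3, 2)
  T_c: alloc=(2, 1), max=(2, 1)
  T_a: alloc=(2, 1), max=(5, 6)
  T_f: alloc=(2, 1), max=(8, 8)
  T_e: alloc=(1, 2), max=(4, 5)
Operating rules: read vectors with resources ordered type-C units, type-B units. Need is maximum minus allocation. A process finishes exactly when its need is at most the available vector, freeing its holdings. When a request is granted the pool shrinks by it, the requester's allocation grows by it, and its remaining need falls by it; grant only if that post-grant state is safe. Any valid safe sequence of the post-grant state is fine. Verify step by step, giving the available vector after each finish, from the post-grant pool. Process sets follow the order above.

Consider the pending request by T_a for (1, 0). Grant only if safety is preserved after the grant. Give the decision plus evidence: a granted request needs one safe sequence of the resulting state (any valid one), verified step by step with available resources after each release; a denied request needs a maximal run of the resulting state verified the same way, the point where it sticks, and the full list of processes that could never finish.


GRANT. The post-grant state is safe; one safe sequence: T_g, T_c, T_e, T_a, T_i, T_f.
Key observation: granting shrinks the pool to (0, 2), yet T_g still fits and the chain goes through.
Step-by-step check of the post-grant state:
  pool = (0, 2)
  T_g needs (0, 2) <= (0, 2) -> finishes; pool += (3, 0) = (3, 2)
  T_c needs (0, 0) <= (3, 2) -> finishes; pool += (2, 1) = (5, 3)
  T_e needs (3, 3) <= (5, 3) -> finishes; pool += (1, 2) = (6, 5)
  T_a needs (2, 5) <= (6, 5) -> finishes; pool += (3, 1) = (9, 6)
  T_i needs (6, 6) <= (9, 6) -> finishes; pool += (0, 2) = (9, 8)
  T_f needs (6, 7) <= (9, 8) -> finishes; pool += (2, 1) = (11, 9)


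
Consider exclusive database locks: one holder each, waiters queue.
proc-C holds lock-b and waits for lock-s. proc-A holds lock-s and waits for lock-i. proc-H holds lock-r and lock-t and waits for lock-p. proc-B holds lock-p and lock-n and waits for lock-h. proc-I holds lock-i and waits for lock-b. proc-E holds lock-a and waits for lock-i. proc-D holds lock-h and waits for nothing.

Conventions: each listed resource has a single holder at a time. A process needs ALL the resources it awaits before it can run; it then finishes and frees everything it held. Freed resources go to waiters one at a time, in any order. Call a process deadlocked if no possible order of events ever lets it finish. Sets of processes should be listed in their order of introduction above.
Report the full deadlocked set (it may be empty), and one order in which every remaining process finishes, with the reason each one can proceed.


The deadlocked set is proc-C, proc-A, proc-I and proc-E.
Key observation: the waits loop around proc-C -> proc-A -> proc-I -> proc-C with no way out; proc-E waits into the deadlock from upstream.
The rest can finish in the order proc-D, proc-B, proc-H.
Walking it through:
  run proc-D (it waits on nothing); releases lock-h
  proc-B waits on lock-h — all released -> runs and releases lock-p and lock-n
  proc-H waits on lock-p — all released -> runs and releases lock-r and lock-t


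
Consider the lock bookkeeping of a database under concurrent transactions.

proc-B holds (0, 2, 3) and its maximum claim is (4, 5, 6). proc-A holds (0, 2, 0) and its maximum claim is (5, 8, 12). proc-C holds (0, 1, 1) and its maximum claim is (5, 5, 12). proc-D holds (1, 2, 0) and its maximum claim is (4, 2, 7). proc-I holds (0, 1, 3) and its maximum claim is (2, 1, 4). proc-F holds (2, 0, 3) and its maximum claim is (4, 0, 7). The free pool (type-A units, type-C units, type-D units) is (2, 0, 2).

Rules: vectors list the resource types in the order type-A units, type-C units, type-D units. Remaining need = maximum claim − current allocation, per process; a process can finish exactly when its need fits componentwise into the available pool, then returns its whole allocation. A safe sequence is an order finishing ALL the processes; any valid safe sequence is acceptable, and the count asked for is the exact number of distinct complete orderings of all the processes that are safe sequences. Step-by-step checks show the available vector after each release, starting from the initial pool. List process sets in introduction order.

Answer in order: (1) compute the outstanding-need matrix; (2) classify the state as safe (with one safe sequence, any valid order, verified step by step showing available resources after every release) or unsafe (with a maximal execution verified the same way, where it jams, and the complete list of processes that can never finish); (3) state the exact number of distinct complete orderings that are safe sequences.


(1) Need matrix, components ordered type-A units, type-C units, type-D units:
  proc-B: (4, 3, 3)
  proc-A: (5, 6, 12)
  proc-C: (5, 4, 11)
  proc-D: (3, 0, 7)
  proc-I: (2, 0, 1)
  proc-F: (2, 0, 4)
(2) SAFE — a valid safe sequence is proc-I, proc-F, proc-D, proc-B, proc-C, proc-A.
Key observation: at proc-I the run first touches a limit — (2, 0, 1) against (2, 0, 2), exact on a resource it actually requests.
Step-by-step check:
  pool = (2, 0, 2)
  proc-I needs (2, 0, 1) <= (2, 0, 2) -> finishes; pool += (0, 1, 3) = (2, 1, 5)
  proc-F needs (2, 0, 4) <= (2, 1, 5) -> finishes; pool += (2, 0, 3) = (4, 1, 8)
  proc-D needs (3, 0, 7) <= (4, 1, 8) -> finishes; pool += (1, 2, 0) = (5, 3, 8)
  proc-B needs (4, 3, 3) <= (5, 3, 8) -> finishes; pool += (0, 2, 3) = (5, 5, 11)
  proc-C needs (5, 4, 11) <= (5, 5, 11) -> finishes; pool += (0, 1, 1) = (5, 6, 12)
  proc-A needs (5, 6, 12) <= (5, 6, 12) -> finishes; pool += (0, 2, 0) = (5, 8, 12)
(3) Exactly 1 of the possible complete orderings is a safe sequence.


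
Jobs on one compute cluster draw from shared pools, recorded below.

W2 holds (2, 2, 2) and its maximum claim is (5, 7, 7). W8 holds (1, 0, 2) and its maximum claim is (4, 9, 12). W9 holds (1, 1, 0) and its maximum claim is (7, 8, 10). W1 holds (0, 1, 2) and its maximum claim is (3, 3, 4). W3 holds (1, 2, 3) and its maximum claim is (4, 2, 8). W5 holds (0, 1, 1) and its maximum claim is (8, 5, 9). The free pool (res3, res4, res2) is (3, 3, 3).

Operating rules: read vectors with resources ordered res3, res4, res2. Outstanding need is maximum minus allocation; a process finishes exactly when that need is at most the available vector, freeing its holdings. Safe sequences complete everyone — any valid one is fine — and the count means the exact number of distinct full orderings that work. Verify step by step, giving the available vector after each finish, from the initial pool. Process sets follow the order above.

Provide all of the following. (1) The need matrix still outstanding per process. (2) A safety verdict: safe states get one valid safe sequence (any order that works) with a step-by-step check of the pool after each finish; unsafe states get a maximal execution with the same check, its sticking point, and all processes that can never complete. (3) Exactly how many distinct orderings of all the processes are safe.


(1) Need matrix, components ordered res3, res4, res2:
  W2: (3, 5, 5)
  W8: (3, 9, 10)
  W9: (6, 7, 10)
  W1: (3, 2, 2)
  W3: (3, 0, 5)
  W5: (8, 4, 8)
(2) The state is SAFE; one workable sequence: W1, W3, W2, W9, W8, W5.
Key observation: W1 is the earliest step where a requested resource binds exactly: need (3, 2, 2), pool (3, 3, 3) at its turn.
Step-by-step check:
  pool = (3, 3, 3)
  W1 needs (3, 2, 2) <= (3, 3, 3) -> finishes; pool += (0, 1, 2) = (3, 4, 5)
  W3 needs (3, 0, 5) <= (3, 4, 5) -> finishes; pool += (1, 2, 3) = (4, 6, 8)
  W2 needs (3, 5, 5) <= (4, 6, 8) -> finishes; pool += (2, 2, 2) = (6, 8, 10)
  W9 needs (6, 7, 10) <= (6, 8, 10) -> finishes; pool += (1, 1, 0) = (7, 9, 10)
  W8 needs (3, 9, 10) <= (7, 9, 10) -> finishes; pool += (1, 0, 2) = (8, 9, 12)
  W5 needs (8, 4, 8) <= (8, 9, 12) -> finishes; pool += (0, 1, 1) = (8, 10, 13)
(3) Precisely 1 of the possible complete orderings is a safe sequence.


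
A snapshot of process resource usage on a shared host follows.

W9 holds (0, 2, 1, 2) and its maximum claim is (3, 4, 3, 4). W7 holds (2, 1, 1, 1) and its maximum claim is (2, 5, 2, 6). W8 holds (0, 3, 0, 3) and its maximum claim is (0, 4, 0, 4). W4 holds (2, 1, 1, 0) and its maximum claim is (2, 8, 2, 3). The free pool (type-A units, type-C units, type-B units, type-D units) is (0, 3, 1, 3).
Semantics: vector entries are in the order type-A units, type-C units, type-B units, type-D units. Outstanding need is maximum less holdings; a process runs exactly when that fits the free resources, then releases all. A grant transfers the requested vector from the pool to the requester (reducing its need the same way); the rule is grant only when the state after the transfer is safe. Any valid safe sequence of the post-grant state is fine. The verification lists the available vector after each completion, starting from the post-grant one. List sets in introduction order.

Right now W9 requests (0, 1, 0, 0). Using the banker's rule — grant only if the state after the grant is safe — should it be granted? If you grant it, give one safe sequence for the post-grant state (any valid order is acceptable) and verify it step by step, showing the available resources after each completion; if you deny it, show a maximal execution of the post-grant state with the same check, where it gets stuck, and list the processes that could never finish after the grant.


DENY. Granting would leave the state unsafe.
Key observation: after W8, W7 the pool peaks at (2, 6, 2, 7), and each blocked process is short somewhere: W9 on type-A units; W4 on type-C units.
On the post-grant state, W8, W7 is a maximal run — nothing extends it. Verifying each step:
  pool = (0, 2, 1, 3)
  W8 needs (0, 1, 0, 1) <= (0, 2, 1, 3) -> finishes; pool += (0, 3, 0, 3) = (0, 5, 1, 6)
  W7 needs (0, 4, 1, 5) <= (0, 5, 1, 6) -> finishes; pool += (2, 1, 1, 1) = (2, 6, 2, 7)
  W9 still needs (3, 1, 2, 2) but only (2, 6, 2, 7) is free — short on type-A units
  W4 still needs (0, 7, 1, 3) but only (2, 6, 2, 7) is free — short on type-C units
Processes that could never finish after the grant: W9 and W4.


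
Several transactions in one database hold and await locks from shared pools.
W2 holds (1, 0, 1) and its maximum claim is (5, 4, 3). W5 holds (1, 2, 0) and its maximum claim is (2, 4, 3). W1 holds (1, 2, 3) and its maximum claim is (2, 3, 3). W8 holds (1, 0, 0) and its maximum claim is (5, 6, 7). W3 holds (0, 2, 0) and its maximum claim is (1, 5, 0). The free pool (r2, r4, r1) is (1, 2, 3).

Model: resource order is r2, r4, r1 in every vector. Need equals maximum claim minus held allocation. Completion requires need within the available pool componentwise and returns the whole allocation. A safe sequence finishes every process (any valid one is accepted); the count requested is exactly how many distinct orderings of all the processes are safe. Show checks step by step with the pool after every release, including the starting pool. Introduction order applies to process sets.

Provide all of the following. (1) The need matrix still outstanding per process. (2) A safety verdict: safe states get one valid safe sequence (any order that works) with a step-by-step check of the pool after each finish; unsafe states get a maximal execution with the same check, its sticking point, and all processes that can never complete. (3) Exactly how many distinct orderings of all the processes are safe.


(1) Outstanding need per process (order r2, r4, r1):
  W2: (4, 4, 2)
  W5: (1, 2, 3)
  W1: (1, 1, 0)
  W8: (4, 6, 7)
  W3: (1, 3, 0)
(2) UNSAFE.
Key observation: once W1, W3, W5 finish, the pool peaks at (3, 8, 6) — and every remaining process still needs more r2 than that.
A maximal execution: W1, W3, W5 — then nothing else fits. Step-by-step check:
  pool = (1, 2, 3)
  run W1 (needs (1, 1, 0), free (1, 2, 3)); after release of (1, 2, 3) the pool is (2, 4, 6)
  run W3 (needs (1, 3, 0), free (2, 4, 6)); after release of (0, 2, 0) the pool is (2, 6, 6)
  run W5 (needs (1, 2, 3), free (2, 6, 6)); after release of (1, 2, 0) the pool is (3, 8, 6)
  W2 cannot run: need (4, 4, 2) vs free (3, 8, 6) (insufficient r2)
  W8 cannot run: need (4, 6, 7) vs free (3, 8, 6) (insufficient r2 and r1)
Processes that can never finish: W2 and W8.
(3) Exactly 0 of the possible complete orderings are safe sequences.
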